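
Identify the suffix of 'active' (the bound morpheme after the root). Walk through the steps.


The word 'active' = 'act' (root) + '-ive' (suffix). The suffix is '-ive'.

ive


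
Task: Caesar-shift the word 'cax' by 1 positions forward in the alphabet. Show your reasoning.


Shift each letter by 1: c -> d, a -> b, x -> y. Result: 'dby'.

dby


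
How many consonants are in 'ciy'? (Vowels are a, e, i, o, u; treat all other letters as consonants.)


Consonants in 'ciy': c, y = 2 consonants.

2


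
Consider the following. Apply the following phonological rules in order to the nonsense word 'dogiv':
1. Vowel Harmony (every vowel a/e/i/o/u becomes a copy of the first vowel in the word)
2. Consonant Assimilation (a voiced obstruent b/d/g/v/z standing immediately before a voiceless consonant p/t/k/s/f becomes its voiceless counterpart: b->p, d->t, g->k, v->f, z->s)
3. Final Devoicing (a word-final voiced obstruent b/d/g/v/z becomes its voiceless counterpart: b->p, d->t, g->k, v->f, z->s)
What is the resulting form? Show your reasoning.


Starting form: 'dogiv'
Rule 1: Vowel Harmony: all vowels become 'o' (matching first vowel). 'dogiv' -> 'dogov'
Rule 2: Consonant Assimilation: no voiced obstruent (b/d/g/v/z) stands immediately before a voiceless consonant (p/t/k/s/f). No change.
Rule 3: Final Devoicing: word-final voiced obstruent 'v' becomes voiceless 'f'. 'dogov' -> 'dogof'
Final form: 'dogof'

dogof


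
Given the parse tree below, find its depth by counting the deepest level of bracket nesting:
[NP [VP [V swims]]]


Count bracket nesting levels:
'[' at pos 0: depth = 1
'[' at pos 4: depth = 2
'[' at pos 8: depth = 3
Maximum depth reached: 3

3


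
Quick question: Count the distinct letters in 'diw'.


Unique letters in 'diw': {d, i, w} = 3 distinct letters.

3


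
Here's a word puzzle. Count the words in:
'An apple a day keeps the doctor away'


Split into words: An | apple | a | day | keeps | the | doctor | away = 8 words.

8


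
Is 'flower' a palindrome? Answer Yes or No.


Forward: 'flower'
Reversed: 'rewolf'
They differ.

No


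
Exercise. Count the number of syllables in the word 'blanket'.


Break 'blanket' into syllables: blan-ket -> blan | ket = 2 syllables

2 syllables


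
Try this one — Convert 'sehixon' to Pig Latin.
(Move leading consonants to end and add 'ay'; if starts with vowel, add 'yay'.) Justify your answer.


'sehixon': move consonant cluster 's' to end and add 'ay': 'ehixonsay'.

ehixonsay


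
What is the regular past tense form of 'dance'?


Apply rule: Add -d (word ends in -e). 'dance' becomes 'danced'.

danced


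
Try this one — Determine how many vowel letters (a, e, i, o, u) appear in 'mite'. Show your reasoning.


Vowels in 'mite': i, e = 2 vowels.

2


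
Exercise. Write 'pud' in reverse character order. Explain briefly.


Reverse 'pud' character by character: 'dup'.

dup


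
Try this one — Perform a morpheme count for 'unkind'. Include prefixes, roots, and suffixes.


Decomposition: un- (prefix) + kind (root) = 2 morpheme(s)

2 morphemes


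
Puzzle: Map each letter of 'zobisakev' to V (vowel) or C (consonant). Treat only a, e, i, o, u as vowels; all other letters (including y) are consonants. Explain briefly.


Letter mapping: z = C, o = V, b = C, i = V, s = C, a = V, k = C, e = V, v = C.

CVCVCVCVC


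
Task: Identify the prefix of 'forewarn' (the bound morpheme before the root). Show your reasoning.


The word 'forewarn' = 'fore' (prefix) + 'warn' (root). The prefix is 'fore'.

fore


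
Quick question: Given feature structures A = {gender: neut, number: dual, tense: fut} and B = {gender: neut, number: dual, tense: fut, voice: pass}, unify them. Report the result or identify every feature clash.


Compare features:
gender: A=neut vs B=neut -> unified: neut
number: A=dual vs B=dual -> unified: dual
tense: A=fut vs B=fut -> unified: fut
voice: A=_ vs B=pass -> unified: pass
No clashes found.

Unified: {gender: neut, number: dual, tense: fut, voice: pass}


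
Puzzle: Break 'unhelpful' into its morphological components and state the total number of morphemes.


Step 1: Identify prefix: 'un' (meaning: not/reverse)
Step 2: Identify root: 'help'
Step 3: Identify suffix(es): 'ful'
Decomposition: un- (prefix: not/reverse) + help (root) + -ful (suffix: full of)
Total morphemes: 3

3 morphemes (un- (prefix: not/reverse) + help (root) + -ful (suffix: full of))


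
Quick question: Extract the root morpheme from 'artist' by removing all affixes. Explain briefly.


Remove suffix '-ist' from 'artist' to get root 'art'.

art


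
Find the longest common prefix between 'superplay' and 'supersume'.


Compare from the start: 5 characters match: 'super'. Mismatch at position 6: 'p' vs 's'.

super


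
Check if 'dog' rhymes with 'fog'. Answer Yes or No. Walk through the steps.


Rime (stressed vowel + following sounds) of 'dog': -og = /ɒg/
Rime of 'fog': -og = /ɒg/
/ɒg/ and /ɒg/ are the same ending sound, so the words rhyme.

Yes


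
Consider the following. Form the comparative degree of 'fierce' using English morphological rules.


Apply comparative formation (ends in e: add -r): 'fierce' -> 'fiercer'.

fiercer


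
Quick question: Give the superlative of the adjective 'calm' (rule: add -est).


Apply superlative formation (add -est): 'calm' -> 'calmest'.

calmest


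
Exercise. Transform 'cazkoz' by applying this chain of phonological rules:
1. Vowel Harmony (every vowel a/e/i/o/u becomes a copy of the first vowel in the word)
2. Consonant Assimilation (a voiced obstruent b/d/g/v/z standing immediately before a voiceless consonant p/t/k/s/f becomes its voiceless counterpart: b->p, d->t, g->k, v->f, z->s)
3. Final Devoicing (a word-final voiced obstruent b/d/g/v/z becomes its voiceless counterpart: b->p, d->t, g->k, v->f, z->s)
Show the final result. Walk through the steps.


Starting form: 'cazkoz'
Rule 1: Vowel Harmony: all vowels become 'a' (matching first vowel). 'cazkoz' -> 'cazkaz'
Rule 2: Consonant Assimilation: voiced obstruent before voiceless consonant becomes voiceless ('zk' -> 'sk'). 'cazkaz' -> 'caskaz'
Rule 3: Final Devoicing: word-final voiced obstruent 'z' becomes voiceless 's'. 'caskaz' -> 'caskas'
Final form: 'caskas'

caskas


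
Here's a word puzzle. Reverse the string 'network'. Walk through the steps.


Reverse 'network' character by character: 'krowten'.

krowten


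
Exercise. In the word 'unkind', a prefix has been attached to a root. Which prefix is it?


The word 'unkind' = 'un' (prefix) + 'kind' (root). The prefix is 'un'.

un


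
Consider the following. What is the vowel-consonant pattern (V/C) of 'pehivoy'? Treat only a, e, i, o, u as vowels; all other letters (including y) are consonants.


Letter mapping: p = C, e = V, h = C, i = V, v = C, o = V, y = C.

CVCVCVC


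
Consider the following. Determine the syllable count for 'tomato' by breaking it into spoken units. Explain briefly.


Break 'tomato' into syllables: to-ma-to -> to | ma | to = 3 syllables

3 syllables


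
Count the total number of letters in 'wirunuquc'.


Spell out 'wirunuquc' and number each letter: w(1), i(2), r(3), u(4), n(5), u(6), q(7), u(8), c(9). Total: 9 letters.

9


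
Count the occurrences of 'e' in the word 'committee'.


Letter 'e' in 'committee': found at position(s) 8, 9 = 2 occurrence(s).

2


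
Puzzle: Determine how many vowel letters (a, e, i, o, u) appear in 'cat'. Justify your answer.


Vowels in 'cat': a = 1 vowels.

1


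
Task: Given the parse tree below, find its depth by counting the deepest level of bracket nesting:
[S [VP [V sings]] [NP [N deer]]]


Count bracket nesting levels:
'[' at pos 0: depth = 1
'[' at pos 3: depth = 2
'[' at pos 7: depth = 3
'[' at pos 18: depth = 2
'[' at pos 22: depth = 3
Maximum depth reached: 3

3


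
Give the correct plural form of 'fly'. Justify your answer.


Apply rule: Change -y to -ies (consonant + y). 'fly' becomes 'flies'.

flies


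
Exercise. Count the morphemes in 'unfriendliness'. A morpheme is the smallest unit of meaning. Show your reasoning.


Decomposition: un- (prefix) + friend (root) + -ly (suffix) + -ness (suffix) = 4 morpheme(s)

4 morphemes


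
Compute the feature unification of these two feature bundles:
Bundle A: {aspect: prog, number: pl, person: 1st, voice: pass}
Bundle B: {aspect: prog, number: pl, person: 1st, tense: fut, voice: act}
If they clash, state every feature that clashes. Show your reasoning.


Compare features:
aspect: A=prog vs B=prog -> unified: prog
number: A=pl vs B=pl -> unified: pl
person: A=1st vs B=1st -> unified: 1st
tense: A=_ vs B=fut -> unified: fut
voice: A=pass vs B=act -> CLASH
Clash detected on feature 'voice' (pass vs act); unification fails.

CLASH on 'voice' (pass vs act)


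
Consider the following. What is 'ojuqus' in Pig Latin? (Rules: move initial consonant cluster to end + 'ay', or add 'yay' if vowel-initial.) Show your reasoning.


'ojuqus' starts with a vowel, so add 'yay': 'ojuqusyay'.

ojuqusyay


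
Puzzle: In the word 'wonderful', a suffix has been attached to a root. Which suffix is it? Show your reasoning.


The word 'wonderful' = 'wonder' (root) + '-ful' (suffix). The suffix is '-ful'.

ful


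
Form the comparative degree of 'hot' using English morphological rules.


Apply comparative formation (double final consonant, add -er): 'hot' -> 'hotter'.

hotter


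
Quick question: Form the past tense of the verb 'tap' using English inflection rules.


Apply rule: Double final consonant and add -ed. 'tap' becomes 'tapped'.

tapped


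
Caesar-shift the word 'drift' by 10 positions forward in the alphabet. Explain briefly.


Shift each letter by 10: d -> n, r -> b, i -> s, f -> p, t -> d. Result: 'nbspd'.

nbspd


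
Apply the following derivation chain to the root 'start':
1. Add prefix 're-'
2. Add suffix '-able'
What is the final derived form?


Step 1: Add prefix 're-' to 'start' = 'restart'
Step 2: Add suffix '-able' to 'restart' = 'restartable'

restartable


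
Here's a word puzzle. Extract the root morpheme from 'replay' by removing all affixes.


Remove prefix 're' from 'replay' to get root 'play'.

play


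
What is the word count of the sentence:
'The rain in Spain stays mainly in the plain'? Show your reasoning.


Split into words: The | rain | in | Spain | stays | mainly | in | the | plain = 9 words.

9


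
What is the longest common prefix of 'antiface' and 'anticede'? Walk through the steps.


Compare from the start: 4 characters match: 'anti'. Mismatch at position 5: 'f' vs 'c'.

anti


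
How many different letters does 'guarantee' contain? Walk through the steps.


Unique letters in 'guarantee': {a, e, g, n, r, t, u} = 7 distinct letters.

7


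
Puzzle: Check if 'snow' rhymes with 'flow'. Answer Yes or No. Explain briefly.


Rime (stressed vowel + following sounds) of 'snow': -ow = /oʊ/
Rime of 'flow': -ow = /oʊ/
/oʊ/ and /oʊ/ are the same ending sound, so the words rhyme.

Yes


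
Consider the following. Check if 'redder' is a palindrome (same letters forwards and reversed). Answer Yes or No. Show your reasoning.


Forward: 'redder'
Reversed: 'redder'
They are identical.

Yes


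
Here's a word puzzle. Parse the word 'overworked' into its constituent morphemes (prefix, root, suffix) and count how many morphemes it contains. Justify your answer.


Step 1: Identify prefix: 'over' (meaning: excessively)
Step 2: Identify root: 'work'
Step 3: Identify suffix(es): 'ed'
Decomposition: over- (prefix: excessively) + work (root) + -ed (suffix: past)
Total morphemes: 3

3 morphemes (over- (prefix: excessively) + work (root) + -ed (suffix: past))


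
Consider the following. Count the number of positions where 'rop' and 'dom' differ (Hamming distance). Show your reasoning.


Alignment:
Position 1: 'r' vs 'd' = DIFFER
Position 2: 'o' vs 'o' = match
Position 3: 'p' vs 'm' = DIFFER
Total differences: 2

2


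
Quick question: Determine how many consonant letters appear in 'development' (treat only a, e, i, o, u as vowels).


Consonants in 'development': d, v, l, p, m, n, t = 7 consonants.

7


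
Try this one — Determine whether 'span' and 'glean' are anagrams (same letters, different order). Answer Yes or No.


Sorted letters of 'span': 'anps'
Sorted letters of 'glean': 'aegln'
They do not match.

No


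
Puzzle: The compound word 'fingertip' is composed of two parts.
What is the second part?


Split 'fingertip' into 'finger' + 'tip'. The second part is 'tip'.

tip


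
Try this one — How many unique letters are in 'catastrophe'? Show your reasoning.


Unique letters in 'catastrophe': {a, c, e, h, o, p, r, s, t} = 9 distinct letters.

9


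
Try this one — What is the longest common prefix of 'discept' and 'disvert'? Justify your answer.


Compare from the start: 3 characters match: 'dis'. Mismatch at position 4: 'c' vs 'v'.

dis


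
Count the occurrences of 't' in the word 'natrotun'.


Letter 't' in 'natrotun': found at position(s) 3, 6 = 2 occurrence(s).

2


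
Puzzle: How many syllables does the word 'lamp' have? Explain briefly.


Break 'lamp' into syllables: lamp -> lamp = 1 syllable

1 syllable


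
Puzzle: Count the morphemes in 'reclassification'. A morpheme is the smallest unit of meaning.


Decomposition: re- (prefix) + class (root) + -ify (suffix) + -ation (suffix) = 4 morpheme(s)

4 morphemes


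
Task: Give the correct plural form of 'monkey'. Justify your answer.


Apply rule: Add -s. 'monkey' becomes 'monkeys'.

monkeys


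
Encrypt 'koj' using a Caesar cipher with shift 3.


Shift each letter by 3: k -> n, o -> r, j -> m. Result: 'nrm'.

nrm


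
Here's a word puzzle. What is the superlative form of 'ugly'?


Apply superlative formation (consonant + y: change y to i, add -est): 'ugly' -> 'ugliest'.

ugliest


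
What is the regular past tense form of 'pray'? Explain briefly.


Apply rule: Add -ed. 'pray' becomes 'prayed'.

prayed


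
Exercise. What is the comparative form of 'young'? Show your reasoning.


Apply comparative formation (add -er): 'young' -> 'younger'.

younger


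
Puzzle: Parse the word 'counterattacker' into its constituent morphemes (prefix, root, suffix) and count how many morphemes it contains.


Step 1: Identify prefix: 'counter' (meaning: against)
Step 2: Identify root: 'attack'
Step 3: Identify suffix(es): 'er'
Decomposition: counter- (prefix: against) + attack (root) + -er (suffix: one who)
Total morphemes: 3

3 morphemes (counter- (prefix: against) + attack (root) + -er (suffix: one who))


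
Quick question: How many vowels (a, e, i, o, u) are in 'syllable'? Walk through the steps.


Vowels in 'syllable': a, e = 2 vowels.

2


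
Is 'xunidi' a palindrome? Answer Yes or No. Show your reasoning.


Forward: 'xunidi'
Reversed: 'idinux'
They differ.

No


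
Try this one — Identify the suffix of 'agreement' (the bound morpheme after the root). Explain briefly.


The word 'agreement' = 'agree' (root) + '-ment' (suffix). The suffix is '-ment'.

ment


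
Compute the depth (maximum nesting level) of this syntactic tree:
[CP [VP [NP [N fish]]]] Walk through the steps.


Count bracket nesting levels:
'[' at pos 0: depth = 1
'[' at pos 4: depth = 2
'[' at pos 8: depth = 3
'[' at pos 12: depth = 4
Maximum depth reached: 4

4


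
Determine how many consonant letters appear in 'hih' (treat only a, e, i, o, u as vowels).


Consonants in 'hih': h, h = 2 consonants.

2


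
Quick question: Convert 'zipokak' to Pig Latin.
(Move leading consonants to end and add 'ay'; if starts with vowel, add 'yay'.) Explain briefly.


'zipokak': move consonant cluster 'z' to end and add 'ay': 'ipokakzay'.

ipokakzay


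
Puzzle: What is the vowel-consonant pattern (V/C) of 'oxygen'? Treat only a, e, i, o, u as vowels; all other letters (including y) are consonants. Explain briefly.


Letter mapping: o = V, x = C, y = C, g = C, e = V, n = C.

VCCCVC


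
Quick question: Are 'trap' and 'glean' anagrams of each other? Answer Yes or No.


Sorted letters of 'trap': 'aprt'
Sorted letters of 'glean': 'aegln'
They do not match.

No


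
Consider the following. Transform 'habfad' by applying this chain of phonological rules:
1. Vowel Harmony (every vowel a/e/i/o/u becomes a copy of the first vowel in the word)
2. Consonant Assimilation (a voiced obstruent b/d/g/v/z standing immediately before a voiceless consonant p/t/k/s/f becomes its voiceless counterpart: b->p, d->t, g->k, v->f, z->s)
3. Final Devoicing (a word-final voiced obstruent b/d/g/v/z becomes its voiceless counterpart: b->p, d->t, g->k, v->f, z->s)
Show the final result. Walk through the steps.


Starting form: 'habfad'
Rule 1: Vowel Harmony: all vowels already match. No change.
Rule 2: Consonant Assimilation: voiced obstruent before voiceless consonant becomes voiceless ('bf' -> 'pf'). 'habfad' -> 'hapfad'
Rule 3: Final Devoicing: word-final voiced obstruent 'd' becomes voiceless 't'. 'hapfad' -> 'hapfat'
Final form: 'hapfat'

hapfat


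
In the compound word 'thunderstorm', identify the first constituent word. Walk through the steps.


Split 'thunderstorm' into 'thunder' + 'storm'. The first part is 'thunder'.

thunder


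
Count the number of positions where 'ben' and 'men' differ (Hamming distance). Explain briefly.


Alignment:
Position 1: 'b' vs 'm' = DIFFER
Position 2: 'e' vs 'e' = match
Position 3: 'n' vs 'n' = match
Total differences: 1

1


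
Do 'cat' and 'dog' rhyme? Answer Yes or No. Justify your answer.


Rime (stressed vowel + following sounds) of 'cat': -at = /æt/
Rime of 'dog': -og = /ɒg/
/æt/ and /ɒg/ are different ending sounds, so the words do not rhyme.

No


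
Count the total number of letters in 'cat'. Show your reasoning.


Spell out 'cat' and number each letter: c(1), a(2), t(3). Total: 3 letters.

3


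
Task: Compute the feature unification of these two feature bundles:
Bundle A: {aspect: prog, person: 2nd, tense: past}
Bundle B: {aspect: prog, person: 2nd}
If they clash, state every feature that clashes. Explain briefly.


Compare features:
aspect: A=prog vs B=prog -> unified: prog
person: A=2nd vs B=2nd -> unified: 2nd
tense: A=past vs B=_ -> unified: past
No clashes found.

Unified: {aspect: prog, person: 2nd, tense: past}


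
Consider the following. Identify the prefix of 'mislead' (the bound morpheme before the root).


The word 'mislead' = 'mis' (prefix) + 'lead' (root). The prefix is 'mis'.

mis


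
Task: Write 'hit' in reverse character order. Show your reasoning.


Reverse 'hit' character by character: 'tih'.

tih


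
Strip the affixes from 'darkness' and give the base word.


Remove suffix '-ness' from 'darkness' to get root 'dark'.

dark


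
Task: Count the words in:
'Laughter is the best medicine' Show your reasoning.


Split into words: Laughter | is | the | best | medicine = 5 words.

5


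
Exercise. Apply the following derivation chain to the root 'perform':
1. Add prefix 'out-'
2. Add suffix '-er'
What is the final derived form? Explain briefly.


Step 1: Add prefix 'out-' to 'perform' = 'outperform'
Step 2: Add suffix '-er' to 'outperform' = 'outperformer'

outperformer


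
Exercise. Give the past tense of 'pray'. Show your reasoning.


Apply rule: Add -ed. 'pray' becomes 'prayed'.

prayed


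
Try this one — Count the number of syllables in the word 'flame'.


Break 'flame' into syllables: flame -> flame = 1 syllable

1 syllable


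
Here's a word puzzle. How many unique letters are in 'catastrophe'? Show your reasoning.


Unique letters in 'catastrophe': {a, c, e, h, o, p, r, s, t} = 9 distinct letters.

9


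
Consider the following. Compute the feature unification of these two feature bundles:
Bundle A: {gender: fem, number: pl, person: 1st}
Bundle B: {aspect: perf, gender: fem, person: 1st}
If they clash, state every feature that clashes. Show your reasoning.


Compare features:
aspect: A=_ vs B=perf -> unified: perf
gender: A=fem vs B=fem -> unified: fem
number: A=pl vs B=_ -> unified: pl
person: A=1st vs B=1st -> unified: 1st
No clashes found.

Unified: {aspect: perf, gender: fem, number: pl, person: 1st}


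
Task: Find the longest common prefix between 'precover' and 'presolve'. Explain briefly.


Compare from the start: 3 characters match: 'pre'. Mismatch at position 4: 'c' vs 's'.

pre


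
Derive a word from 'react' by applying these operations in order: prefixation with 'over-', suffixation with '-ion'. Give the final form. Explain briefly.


Step 1: Add prefix 'over-' to 'react' = 'overreact'
Step 2: Add suffix '-ion' to 'overreact' = 'overreaction'

overreaction


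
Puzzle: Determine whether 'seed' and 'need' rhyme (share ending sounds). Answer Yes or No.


Rime (stressed vowel + following sounds) of 'seed': -eed = /iːd/
Rime of 'need': -eed = /iːd/
/iːd/ and /iːd/ are the same ending sound, so the words rhyme.

Yes


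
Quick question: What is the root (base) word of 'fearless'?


Remove suffix '-less' from 'fearless' to get root 'fear'.

fear


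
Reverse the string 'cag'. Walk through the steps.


Reverse 'cag' character by character: 'gac'.

gac


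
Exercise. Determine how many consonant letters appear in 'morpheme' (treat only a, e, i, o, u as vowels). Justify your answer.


Consonants in 'morpheme': m, r, p, h, m = 5 consonants.

5


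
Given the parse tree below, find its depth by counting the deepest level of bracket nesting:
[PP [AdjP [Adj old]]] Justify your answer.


Count bracket nesting levels:
'[' at pos 0: depth = 1
'[' at pos 4: depth = 2
'[' at pos 10: depth = 3
Maximum depth reached: 3

3


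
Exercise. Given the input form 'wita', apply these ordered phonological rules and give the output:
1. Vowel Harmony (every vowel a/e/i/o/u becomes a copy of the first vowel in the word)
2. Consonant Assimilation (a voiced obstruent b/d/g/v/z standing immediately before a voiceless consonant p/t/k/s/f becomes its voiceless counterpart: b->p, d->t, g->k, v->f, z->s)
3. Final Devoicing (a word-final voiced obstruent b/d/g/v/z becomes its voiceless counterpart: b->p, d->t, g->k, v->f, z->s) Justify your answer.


Starting form: 'wita'
Rule 1: Vowel Harmony: all vowels become 'i' (matching first vowel). 'wita' -> 'witi'
Rule 2: Consonant Assimilation: no voiced obstruent (b/d/g/v/z) stands immediately before a voiceless consonant (p/t/k/s/f). No change.
Rule 3: Final Devoicing: the word ends in the vowel 'i', not a consonant. No change.
Final form: 'witi'

witi


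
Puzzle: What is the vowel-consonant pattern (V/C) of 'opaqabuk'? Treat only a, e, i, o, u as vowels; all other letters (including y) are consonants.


Letter mapping: o = V, p = C, a = V, q = C, a = V, b = C, u = V, k = C.

VCVCVCVC


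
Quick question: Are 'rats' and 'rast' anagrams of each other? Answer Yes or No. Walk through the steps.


Sorted letters of 'rats': 'arst'
Sorted letters of 'rast': 'arst'
They match.

Yes


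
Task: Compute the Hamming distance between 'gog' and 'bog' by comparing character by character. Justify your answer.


Alignment:
Position 1: 'g' vs 'b' = DIFFER
Position 2: 'o' vs 'o' = match
Position 3: 'g' vs 'g' = match
Total differences: 1

1


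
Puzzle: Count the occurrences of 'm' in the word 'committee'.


Letter 'm' in 'committee': found at position(s) 3, 4 = 2 occurrence(s).

2


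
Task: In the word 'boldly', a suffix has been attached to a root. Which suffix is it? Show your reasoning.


The word 'boldly' = 'bold' (root) + '-ly' (suffix). The suffix is '-ly'.

ly


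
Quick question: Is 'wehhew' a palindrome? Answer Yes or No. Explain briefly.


Forward: 'wehhew'
Reversed: 'wehhew'
They are identical.

Yes


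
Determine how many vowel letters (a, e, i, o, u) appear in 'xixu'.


Vowels in 'xixu': i, u = 2 vowels.

2


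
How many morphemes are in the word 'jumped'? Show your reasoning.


Decomposition: jump (root) + -ed (suffix) = 2 morpheme(s)

2 morphemes


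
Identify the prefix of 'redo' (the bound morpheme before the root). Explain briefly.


The word 'redo' = 're' (prefix) + 'do' (root). The prefix is 're'.

re


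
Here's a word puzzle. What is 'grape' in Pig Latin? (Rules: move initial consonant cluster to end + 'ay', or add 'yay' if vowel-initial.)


'grape': move consonant cluster 'gr' to end and add 'ay': 'apegray'.

apegray


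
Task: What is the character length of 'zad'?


Spell out 'zad' and number each letter: z(1), a(2), d(3). Total: 3 letters.

3


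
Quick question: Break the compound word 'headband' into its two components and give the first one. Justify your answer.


Split 'headband' into 'head' + 'band'. The first part is 'head'.

head


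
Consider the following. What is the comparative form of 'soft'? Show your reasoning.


Apply comparative formation (add -er): 'soft' -> 'softer'.

softer


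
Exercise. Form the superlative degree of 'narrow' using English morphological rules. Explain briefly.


Apply superlative formation (add -est): 'narrow' -> 'narrowest'.

narrowest


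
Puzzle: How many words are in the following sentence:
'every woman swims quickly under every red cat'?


Split into words: every | woman | swims | quickly | under | every | red | cat = 8 words.

8


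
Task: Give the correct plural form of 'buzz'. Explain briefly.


Apply rule: Add -es (sibilant/fricative ending). 'buzz' becomes 'buzzes'.

buzzes


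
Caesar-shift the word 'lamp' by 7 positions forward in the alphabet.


Shift each letter by 7: l -> s, a -> h, m -> t, p -> w. Result: 'shtw'.

shtw


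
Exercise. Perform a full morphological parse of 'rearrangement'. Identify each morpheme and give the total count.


Step 1: Identify prefix: 're' (meaning: again)
Step 2: Identify root: 'arrange'
Step 3: Identify suffix(es): 'ment'
Decomposition: re- (prefix: again) + arrange (root) + -ment (suffix: action/result)
Total morphemes: 3

3 morphemes (re- (prefix: again) + arrange (root) + -ment (suffix: action/result))


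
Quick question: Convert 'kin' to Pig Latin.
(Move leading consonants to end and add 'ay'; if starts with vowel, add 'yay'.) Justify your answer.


'kin': move consonant cluster 'k' to end and add 'ay': 'inkay'.

inkay


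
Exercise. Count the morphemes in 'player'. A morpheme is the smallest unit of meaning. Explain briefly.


Decomposition: play (root) + -er (suffix) = 2 morpheme(s)

2 morphemes


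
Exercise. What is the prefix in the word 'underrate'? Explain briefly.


The word 'underrate' = 'under' (prefix) + 'rate' (root). The prefix is 'under'.

under


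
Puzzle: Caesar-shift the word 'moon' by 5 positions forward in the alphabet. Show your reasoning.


Shift each letter by 5: m -> r, o -> t, o -> t, n -> s. Result: 'rtts'.

rtts


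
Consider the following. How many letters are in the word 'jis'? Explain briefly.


Spell out 'jis' and number each letter: j(1), i(2), s(3). Total: 3 letters.

3


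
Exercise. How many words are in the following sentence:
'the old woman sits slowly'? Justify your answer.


Split into words: the | old | woman | sits | slowly = 5 words.

5


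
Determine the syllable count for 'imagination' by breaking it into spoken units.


Break 'imagination' into syllables: i-mag-i-na-tion -> i | mag | i | na | tion = 5 syllables

5 syllables


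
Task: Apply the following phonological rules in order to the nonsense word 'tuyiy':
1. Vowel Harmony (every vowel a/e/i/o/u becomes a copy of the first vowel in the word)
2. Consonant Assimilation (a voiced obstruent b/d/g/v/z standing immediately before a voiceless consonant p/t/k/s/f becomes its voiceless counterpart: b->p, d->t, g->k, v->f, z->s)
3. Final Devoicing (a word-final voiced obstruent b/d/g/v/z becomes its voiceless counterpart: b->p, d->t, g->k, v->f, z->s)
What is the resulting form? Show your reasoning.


Starting form: 'tuyiy'
Rule 1: Vowel Harmony: all vowels become 'u' (matching first vowel). 'tuyiy' -> 'tuyuy'
Rule 2: Consonant Assimilation: no voiced obstruent (b/d/g/v/z) stands immediately before a voiceless consonant (p/t/k/s/f). No change.
Rule 3: Final Devoicing: final consonant 'y' is not one of the voiced obstruents b/d/g/v/z. No change.
Final form: 'tuyuy'

tuyuy


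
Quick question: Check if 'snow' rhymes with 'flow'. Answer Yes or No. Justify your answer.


Rime (stressed vowel + following sounds) of 'snow': -ow = /oʊ/
Rime of 'flow': -ow = /oʊ/
/oʊ/ and /oʊ/ are the same ending sound, so the words rhyme.

Yes


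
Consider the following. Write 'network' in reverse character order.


Reverse 'network' character by character: 'krowten'.

krowten


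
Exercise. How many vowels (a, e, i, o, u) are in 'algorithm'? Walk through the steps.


Vowels in 'algorithm': a, o, i = 3 vowels.

3


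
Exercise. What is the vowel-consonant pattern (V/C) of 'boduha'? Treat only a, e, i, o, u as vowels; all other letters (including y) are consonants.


Letter mapping: b = C, o = V, d = C, u = V, h = C, a = V.

CVCVCV


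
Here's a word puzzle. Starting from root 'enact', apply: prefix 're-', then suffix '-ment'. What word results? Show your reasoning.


Step 1: Add prefix 're-' to 'enact' = 'reenact'
Step 2: Add suffix '-ment' to 'reenact' = 'reenactment'

reenactment


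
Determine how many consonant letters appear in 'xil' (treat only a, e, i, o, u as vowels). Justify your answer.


Consonants in 'xil': x, l = 2 consonants.

2


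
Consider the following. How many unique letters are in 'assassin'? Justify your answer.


Unique letters in 'assassin': {a, i, n, s} = 4 distinct letters.

4


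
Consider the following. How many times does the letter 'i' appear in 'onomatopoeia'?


Letter 'i' in 'onomatopoeia': found at position(s) 11 = 1 occurrence(s).

1


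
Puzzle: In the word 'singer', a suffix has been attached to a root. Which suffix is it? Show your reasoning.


The word 'singer' = 'sing' (root) + '-er' (suffix). The suffix is '-er'.

er


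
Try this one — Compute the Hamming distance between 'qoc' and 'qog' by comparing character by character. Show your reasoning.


Alignment:
Position 1: 'q' vs 'q' = match
Position 2: 'o' vs 'o' = match
Position 3: 'c' vs 'g' = DIFFER
Total differences: 1

1


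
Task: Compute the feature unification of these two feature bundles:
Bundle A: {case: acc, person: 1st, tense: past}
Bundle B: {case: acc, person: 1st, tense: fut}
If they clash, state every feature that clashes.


Compare features:
case: A=acc vs B=acc -> unified: acc
person: A=1st vs B=1st -> unified: 1st
tense: A=past vs B=fut -> CLASH
Clash detected on feature 'tense' (past vs fut); unification fails.

CLASH on 'tense' (past vs fut)


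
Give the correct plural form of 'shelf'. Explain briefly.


Apply rule: Change -f to -ves. 'shelf' becomes 'shelves'.

shelves


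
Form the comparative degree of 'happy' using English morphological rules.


Apply comparative formation (consonant + y: change y to i, add -er): 'happy' -> 'happier'.

happier


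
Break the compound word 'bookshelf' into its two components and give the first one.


Split 'bookshelf' into 'book' + 'shelf'. The first part is 'book'.

book


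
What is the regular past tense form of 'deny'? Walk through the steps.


Apply rule: Change -y to -ied. 'deny' becomes 'denied'.

denied


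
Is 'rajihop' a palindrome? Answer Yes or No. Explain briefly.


Forward: 'rajihop'
Reversed: 'pohijar'
They differ.

No


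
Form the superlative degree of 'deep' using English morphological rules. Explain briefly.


Apply superlative formation (add -est): 'deep' -> 'deepest'.

deepest


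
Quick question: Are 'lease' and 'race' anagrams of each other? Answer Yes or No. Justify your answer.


Sorted letters of 'lease': 'aeels'
Sorted letters of 'race': 'acer'
They do not match.

No


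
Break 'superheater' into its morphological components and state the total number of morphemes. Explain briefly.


Step 1: Identify prefix: 'super' (meaning: above)
Step 2: Identify root: 'heat'
Step 3: Identify suffix(es): 'er'
Decomposition: super- (prefix: above) + heat (root) + -er (suffix: one who)
Total morphemes: 3

3 morphemes (super- (prefix: above) + heat (root) + -er (suffix: one who))


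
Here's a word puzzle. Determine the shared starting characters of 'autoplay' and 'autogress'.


Compare from the start: 4 characters match: 'auto'. Mismatch at position 5: 'p' vs 'g'.

auto


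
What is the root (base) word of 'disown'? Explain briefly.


Remove prefix 'dis' from 'disown' to get root 'own'.

own


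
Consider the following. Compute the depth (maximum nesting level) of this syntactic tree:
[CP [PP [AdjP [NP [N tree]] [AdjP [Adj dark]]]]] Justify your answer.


Count bracket nesting levels:
'[' at pos 0: depth = 1
'[' at pos 4: depth = 2
'[' at pos 8: depth = 3
'[' at pos 14: depth = 4
'[' at pos 18: depth = 5
'[' at pos 28: depth = 4
'[' at pos 34: depth = 5
Maximum depth reached: 5

5


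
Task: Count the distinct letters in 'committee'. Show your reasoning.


Unique letters in 'committee': {c, e, i, m, o, t} = 6 distinct letters.

6


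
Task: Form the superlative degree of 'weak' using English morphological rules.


Apply superlative formation (add -est): 'weak' -> 'weakest'.

weakest


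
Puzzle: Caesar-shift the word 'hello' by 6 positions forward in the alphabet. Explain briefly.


Shift each letter by 6: h -> n, e -> k, l -> r, l -> r, o -> u. Result: 'nkrru'.

nkrru


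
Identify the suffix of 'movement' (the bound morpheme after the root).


The word 'movement' = 'move' (root) + '-ment' (suffix). The suffix is '-ment'.

ment


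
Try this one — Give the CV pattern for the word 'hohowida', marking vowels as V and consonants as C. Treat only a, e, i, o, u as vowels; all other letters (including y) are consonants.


Letter mapping: h = C, o = V, h = C, o = V, w = C, i = V, d = C, a = V.

CVCVCVCV


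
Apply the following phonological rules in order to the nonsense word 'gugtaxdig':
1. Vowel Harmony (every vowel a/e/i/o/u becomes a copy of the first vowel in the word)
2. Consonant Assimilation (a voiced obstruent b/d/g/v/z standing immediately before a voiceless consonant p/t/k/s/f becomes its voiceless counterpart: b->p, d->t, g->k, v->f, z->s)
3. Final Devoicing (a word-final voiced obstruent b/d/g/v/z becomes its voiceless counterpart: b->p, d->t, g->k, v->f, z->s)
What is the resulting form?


Starting form: 'gugtaxdig'
Rule 1: Vowel Harmony: all vowels become 'u' (matching first vowel). 'gugtaxdig' -> 'gugtuxdug'
Rule 2: Consonant Assimilation: voiced obstruent before voiceless consonant becomes voiceless ('gt' -> 'kt'). 'gugtuxdug' -> 'guktuxdug'
Rule 3: Final Devoicing: word-final voiced obstruent 'g' becomes voiceless 'k'. 'guktuxdug' -> 'guktuxduk'
Final form: 'guktuxduk'

guktuxduk


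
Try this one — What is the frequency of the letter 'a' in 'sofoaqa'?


Letter 'a' in 'sofoaqa': found at position(s) 5, 7 = 2 occurrence(s).

2


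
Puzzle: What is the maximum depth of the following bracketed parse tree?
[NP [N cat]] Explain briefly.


Count bracket nesting levels:
'[' at pos 0: depth = 1
'[' at pos 4: depth = 2
Maximum depth reached: 2

2


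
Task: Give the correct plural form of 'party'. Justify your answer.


Apply rule: Change -y to -ies (consonant + y). 'party' becomes 'parties'.

parties


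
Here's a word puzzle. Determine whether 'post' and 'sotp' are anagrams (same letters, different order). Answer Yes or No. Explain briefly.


Sorted letters of 'post': 'opst'
Sorted letters of 'sotp': 'opst'
They match.

Yes


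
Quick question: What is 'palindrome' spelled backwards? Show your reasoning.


Reverse 'palindrome' character by character: 'emordnilap'.

emordnilap


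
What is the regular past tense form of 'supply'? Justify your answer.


Apply rule: Change -y to -ied. 'supply' becomes 'supplied'.

supplied


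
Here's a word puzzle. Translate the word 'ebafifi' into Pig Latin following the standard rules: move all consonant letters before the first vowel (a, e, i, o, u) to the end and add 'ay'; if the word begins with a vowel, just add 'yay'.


'ebafifi' starts with a vowel, so add 'yay': 'ebafifiyay'.

ebafifiyay


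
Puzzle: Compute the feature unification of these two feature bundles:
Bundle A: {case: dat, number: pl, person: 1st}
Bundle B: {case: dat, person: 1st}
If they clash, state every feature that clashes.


Compare features:
case: A=dat vs B=dat -> unified: dat
number: A=pl vs B=_ -> unified: pl
person: A=1st vs B=1st -> unified: 1st
No clashes found.

Unified: {case: dat, number: pl, person: 1st}


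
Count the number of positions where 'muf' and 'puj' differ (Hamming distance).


Alignment:
Position 1: 'm' vs 'p' = DIFFER
Position 2: 'u' vs 'u' = match
Position 3: 'f' vs 'j' = DIFFER
Total differences: 2

2


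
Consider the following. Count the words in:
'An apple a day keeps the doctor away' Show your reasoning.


Split into words: An | apple | a | day | keeps | the | doctor | away = 8 words.

8


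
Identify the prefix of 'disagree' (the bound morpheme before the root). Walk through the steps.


The word 'disagree' = 'dis' (prefix) + 'agree' (root). The prefix is 'dis'.

dis


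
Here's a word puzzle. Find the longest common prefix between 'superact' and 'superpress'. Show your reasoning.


Compare from the start: 5 characters match: 'super'. Mismatch at position 6: 'a' vs 'p'.

super


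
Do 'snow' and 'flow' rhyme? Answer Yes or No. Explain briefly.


Rime (stressed vowel + following sounds) of 'snow': -ow = /oʊ/
Rime of 'flow': -ow = /oʊ/
/oʊ/ and /oʊ/ are the same ending sound, so the words rhyme.

Yes


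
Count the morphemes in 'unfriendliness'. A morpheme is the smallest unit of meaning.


Decomposition: un- (prefix) + friend (root) + -ly (suffix) + -ness (suffix) = 4 morpheme(s)

4 morphemes


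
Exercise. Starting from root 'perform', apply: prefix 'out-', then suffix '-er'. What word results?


Step 1: Add prefix 'out-' to 'perform' = 'outperform'
Step 2: Add suffix '-er' to 'outperform' = 'outperformer'

outperformer


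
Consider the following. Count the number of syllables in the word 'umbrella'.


Break 'umbrella' into syllables: um-brel-la -> um | brel | la = 3 syllables

3 syllables


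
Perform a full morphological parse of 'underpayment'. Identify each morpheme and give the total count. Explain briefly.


Step 1: Identify prefix: 'under' (meaning: beneath/insufficient)
Step 2: Identify root: 'pay'
Step 3: Identify suffix(es): 'ment'
Decomposition: under- (prefix: beneath/insufficient) + pay (root) + -ment (suffix: action/result)
Total morphemes: 3

3 morphemes (under- (prefix: beneath/insufficient) + pay (root) + -ment (suffix: action/result))


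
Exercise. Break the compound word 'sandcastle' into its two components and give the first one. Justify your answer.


Split 'sandcastle' into 'sand' + 'castle'. The first part is 'sand'.

sand


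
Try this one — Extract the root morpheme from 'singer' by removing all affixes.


Remove suffix '-er' from 'singer' to get root 'sing'.

sing


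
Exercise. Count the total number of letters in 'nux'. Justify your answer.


Spell out 'nux' and number each letter: n(1), u(2), x(3). Total: 3 letters.

3


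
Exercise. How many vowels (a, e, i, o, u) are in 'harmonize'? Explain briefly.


Vowels in 'harmonize': a, o, i, e = 4 vowels.

4
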